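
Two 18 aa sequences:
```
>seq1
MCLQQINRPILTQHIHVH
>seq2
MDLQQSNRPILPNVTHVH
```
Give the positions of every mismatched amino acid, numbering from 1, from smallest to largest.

2, 6, 12, 13, 14, 15

Differences at position 2 (C→D), position 6 (I→S), position 12 (T→P), position 13 (Q→N), position 14 (H→V), position 15 (I→T).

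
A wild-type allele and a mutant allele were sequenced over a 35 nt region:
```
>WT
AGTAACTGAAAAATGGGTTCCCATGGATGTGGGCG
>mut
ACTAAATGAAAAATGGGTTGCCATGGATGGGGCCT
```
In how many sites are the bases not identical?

Comparing position by position, 6 sites differ: 2 (G/C), 6 (C/A), 20 (C/G), 30 (T/G), 33 (G/C), 35 (G/T).

6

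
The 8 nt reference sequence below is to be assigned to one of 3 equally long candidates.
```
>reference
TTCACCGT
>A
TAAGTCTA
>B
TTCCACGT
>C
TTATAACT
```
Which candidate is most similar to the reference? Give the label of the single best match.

Hamming distances to reference — A: 6; B: 2; C: 5.
Smallest is B with 2 mismatches.

B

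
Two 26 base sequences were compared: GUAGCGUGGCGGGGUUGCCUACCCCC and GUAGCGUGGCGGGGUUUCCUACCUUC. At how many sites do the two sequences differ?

3

Comparing position by position, 3 sites differ: 17 (G/U), 24 (C/U), 25 (C/U).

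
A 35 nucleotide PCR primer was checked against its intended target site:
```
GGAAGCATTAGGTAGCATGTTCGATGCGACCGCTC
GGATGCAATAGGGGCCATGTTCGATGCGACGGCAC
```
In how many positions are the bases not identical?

Comparing position by position, 7 positions differ: 4 (A/T), 8 (T/A), 13 (T/G), 14 (A/G), 15 (G/C), 31 (C/G), 34 (T/A).

7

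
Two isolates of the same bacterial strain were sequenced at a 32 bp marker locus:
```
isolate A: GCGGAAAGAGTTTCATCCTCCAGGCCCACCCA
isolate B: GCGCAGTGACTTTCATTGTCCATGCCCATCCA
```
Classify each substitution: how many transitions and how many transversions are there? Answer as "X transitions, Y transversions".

3 transitions, 5 transversions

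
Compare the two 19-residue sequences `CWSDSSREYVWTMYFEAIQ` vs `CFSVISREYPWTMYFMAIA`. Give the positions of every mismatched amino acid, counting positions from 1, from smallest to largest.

2, 4, 5, 10, 16, 19

Differences at position 2 (W→F), position 4 (D→V), position 5 (S→I), position 10 (V→P), position 16 (E→M), position 19 (Q→A).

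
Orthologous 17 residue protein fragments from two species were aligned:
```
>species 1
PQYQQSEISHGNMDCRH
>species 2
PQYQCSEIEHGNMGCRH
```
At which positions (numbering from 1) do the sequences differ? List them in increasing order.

5, 9, 14

Differences at position 5 (Q→C), position 9 (S→E), position 14 (D→G).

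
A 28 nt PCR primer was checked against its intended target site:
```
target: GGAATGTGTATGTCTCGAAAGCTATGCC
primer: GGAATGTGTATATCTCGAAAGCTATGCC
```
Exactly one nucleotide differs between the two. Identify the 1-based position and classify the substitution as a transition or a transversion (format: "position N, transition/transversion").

The sequences differ only at position 12: G→A (purine→purine), a transition.

position 12, transition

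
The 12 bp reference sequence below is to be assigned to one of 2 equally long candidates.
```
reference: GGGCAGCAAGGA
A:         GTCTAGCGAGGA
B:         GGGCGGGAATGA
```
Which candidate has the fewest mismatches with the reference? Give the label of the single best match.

B

A differs at 4 sites; B differs at 3 sites. The closest is B.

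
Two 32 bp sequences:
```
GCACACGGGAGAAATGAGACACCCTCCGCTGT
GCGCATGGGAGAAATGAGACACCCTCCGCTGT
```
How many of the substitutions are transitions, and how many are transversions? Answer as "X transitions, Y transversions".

2 transitions, 0 transversions

Transitions (purine↔purine or pyrimidine↔pyrimidine): 3 A→G, 6 C→T.
Transversions (purine↔pyrimidine): none.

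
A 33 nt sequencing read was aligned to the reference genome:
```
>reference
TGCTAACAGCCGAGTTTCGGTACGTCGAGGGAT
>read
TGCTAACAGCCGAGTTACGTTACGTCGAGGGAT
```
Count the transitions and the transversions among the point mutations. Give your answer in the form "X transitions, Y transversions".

0 transitions, 2 transversions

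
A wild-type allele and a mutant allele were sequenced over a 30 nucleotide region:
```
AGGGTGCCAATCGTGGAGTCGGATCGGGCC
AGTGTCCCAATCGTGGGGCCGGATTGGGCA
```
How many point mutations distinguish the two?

Comparing position by position, 6 positions differ: 3 (G/T), 6 (G/C), 17 (A/G), 19 (T/C), 25 (C/T), 30 (C/A).

6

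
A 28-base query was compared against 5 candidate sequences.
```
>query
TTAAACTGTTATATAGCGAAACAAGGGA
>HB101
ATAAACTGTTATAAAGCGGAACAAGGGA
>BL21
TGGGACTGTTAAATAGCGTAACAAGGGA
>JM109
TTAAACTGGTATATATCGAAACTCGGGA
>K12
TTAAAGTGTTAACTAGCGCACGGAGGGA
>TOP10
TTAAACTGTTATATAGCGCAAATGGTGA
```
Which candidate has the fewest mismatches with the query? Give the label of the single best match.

HB101 differs at 3 positions; BL21 differs at 5 positions; JM109 differs at 4 positions; K12 differs at 7 positions; TOP10 differs at 5 positions. The closest is HB101.

HB101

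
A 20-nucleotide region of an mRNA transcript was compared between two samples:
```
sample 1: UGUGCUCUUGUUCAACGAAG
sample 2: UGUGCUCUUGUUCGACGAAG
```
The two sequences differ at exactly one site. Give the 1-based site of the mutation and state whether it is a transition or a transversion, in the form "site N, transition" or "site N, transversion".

The sequences differ only at site 14: A→G (purine→purine), a transition.

site 14, transition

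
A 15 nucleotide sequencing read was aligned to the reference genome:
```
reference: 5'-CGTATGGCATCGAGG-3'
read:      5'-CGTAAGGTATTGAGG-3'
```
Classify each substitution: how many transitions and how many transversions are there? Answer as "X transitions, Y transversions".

Transitions (purine↔purine or pyrimidine↔pyrimidine): 8 C→T, 11 C→T.
Transversions (purine↔pyrimidine): 5 T→A.

2 transitions, 1 transversion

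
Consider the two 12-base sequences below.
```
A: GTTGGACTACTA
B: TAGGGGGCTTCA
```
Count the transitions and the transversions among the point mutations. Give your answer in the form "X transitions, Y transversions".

4 transitions, 5 transversions

Transitions (purine↔purine or pyrimidine↔pyrimidine): 6 A→G, 8 T→C, 10 C→T, 11 T→C.
Transversions (purine↔pyrimidine): 1 G→T, 2 T→A, 3 T→G, 7 C→G, 9 A→T.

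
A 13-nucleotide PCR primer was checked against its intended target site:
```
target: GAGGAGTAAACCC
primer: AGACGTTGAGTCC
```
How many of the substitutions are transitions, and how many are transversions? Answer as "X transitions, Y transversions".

Transitions (purine↔purine or pyrimidine↔pyrimidine): 1 G→A, 2 A→G, 3 G→A, 5 A→G, 8 A→G, 10 A→G, 11 C→T.
Transversions (purine↔pyrimidine): 4 G→C, 6 G→T.

7 transitions, 2 transversions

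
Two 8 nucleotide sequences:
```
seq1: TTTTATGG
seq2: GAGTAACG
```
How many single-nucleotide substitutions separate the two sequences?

5

Comparing position by position, 5 bases differ: 1 (T/G), 2 (T/A), 3 (T/G), 6 (T/A), 7 (G/C).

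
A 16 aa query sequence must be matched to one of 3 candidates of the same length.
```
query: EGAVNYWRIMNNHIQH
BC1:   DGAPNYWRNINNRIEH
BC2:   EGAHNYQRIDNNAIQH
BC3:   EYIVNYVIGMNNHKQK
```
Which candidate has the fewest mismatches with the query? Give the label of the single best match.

BC2

BC1 differs at 6 positions; BC2 differs at 4 positions; BC3 differs at 7 positions. The closest is BC2.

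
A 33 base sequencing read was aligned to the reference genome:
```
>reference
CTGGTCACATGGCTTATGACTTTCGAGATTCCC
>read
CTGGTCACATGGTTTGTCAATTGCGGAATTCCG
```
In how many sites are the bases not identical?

Comparing position by position, 8 sites differ: 13 (C/T), 16 (A/G), 18 (G/C), 20 (C/A), 23 (T/G), 26 (A/G), 27 (G/A), 33 (C/G).

8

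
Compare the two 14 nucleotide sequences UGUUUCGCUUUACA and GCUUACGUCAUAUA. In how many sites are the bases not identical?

7

Comparing position by position, 7 sites differ: 1 (U/G), 2 (G/C), 5 (U/A), 8 (C/U), 9 (U/C), 10 (U/A), 13 (C/U).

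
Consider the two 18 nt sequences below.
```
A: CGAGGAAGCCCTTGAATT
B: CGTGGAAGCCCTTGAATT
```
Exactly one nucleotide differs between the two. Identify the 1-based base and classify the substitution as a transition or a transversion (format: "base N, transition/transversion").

base 3, transversion

Base 3 changes A→T. A is a purine and T is a pyrimidine, so this is a transversion.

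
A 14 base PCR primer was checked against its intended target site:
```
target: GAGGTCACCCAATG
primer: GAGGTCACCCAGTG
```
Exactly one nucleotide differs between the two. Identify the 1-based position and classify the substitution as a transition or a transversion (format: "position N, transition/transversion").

Position 12 changes A→G. A is a purine and G is a purine, so this is a transition.

position 12, transition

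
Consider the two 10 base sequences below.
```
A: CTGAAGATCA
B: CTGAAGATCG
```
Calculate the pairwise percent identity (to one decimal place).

90.0%

Mismatch at position 10 (1-based): 1 of 10.
Identical positions: 9/10 = 90% → 90.0%.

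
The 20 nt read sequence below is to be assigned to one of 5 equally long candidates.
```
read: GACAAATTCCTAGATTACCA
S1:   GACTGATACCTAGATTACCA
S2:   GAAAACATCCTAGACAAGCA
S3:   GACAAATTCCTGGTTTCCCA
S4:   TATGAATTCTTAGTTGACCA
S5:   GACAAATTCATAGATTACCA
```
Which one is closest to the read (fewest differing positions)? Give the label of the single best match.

S5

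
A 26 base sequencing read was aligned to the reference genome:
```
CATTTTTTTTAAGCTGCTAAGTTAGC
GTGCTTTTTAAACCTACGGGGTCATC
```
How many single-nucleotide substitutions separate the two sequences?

12

The sequences differ at bases 1, 2, 3, 4, 10, 13, 16, 18, 19, 20, 23, 25 (1-based) — 12 in total.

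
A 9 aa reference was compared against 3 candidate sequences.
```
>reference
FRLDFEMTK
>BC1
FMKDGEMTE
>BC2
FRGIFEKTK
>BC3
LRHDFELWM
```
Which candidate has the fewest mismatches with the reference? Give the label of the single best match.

BC1 differs at 4 positions; BC2 differs at 3 positions; BC3 differs at 5 positions. The closest is BC2.

BC2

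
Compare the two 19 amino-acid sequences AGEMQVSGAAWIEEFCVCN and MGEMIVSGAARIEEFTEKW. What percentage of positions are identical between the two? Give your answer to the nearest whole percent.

7 positions differ (1, 5, 11, 16, 17, 18, 19), so 12 of 19 match: 12/19 = 63.16%.

63%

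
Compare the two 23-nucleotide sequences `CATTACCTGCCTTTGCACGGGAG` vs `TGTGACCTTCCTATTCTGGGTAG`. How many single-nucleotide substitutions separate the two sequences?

9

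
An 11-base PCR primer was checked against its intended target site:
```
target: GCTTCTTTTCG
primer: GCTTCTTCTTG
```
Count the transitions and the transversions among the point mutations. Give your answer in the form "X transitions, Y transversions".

Transitions (purine↔purine or pyrimidine↔pyrimidine): 8 T→C, 10 C→T.
Transversions (purine↔pyrimidine): none.

2 transitions, 0 transversions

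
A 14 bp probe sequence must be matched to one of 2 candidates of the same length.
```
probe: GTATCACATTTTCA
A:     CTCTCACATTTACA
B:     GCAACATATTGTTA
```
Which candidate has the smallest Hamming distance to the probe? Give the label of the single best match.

A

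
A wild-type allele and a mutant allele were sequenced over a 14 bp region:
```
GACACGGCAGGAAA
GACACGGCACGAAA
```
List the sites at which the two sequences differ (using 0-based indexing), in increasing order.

9

Scanning 0-based: 9: G/C.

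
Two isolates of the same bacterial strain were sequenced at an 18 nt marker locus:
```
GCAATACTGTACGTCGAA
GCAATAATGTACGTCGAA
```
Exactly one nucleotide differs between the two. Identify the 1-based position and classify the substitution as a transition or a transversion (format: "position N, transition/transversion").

The sequences differ only at position 7: C→A (pyrimidine→purine), a transversion.

position 7, transversion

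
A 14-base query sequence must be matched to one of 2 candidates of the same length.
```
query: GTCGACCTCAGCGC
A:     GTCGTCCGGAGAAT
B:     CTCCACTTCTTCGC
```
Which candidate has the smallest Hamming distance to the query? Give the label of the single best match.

B

Hamming distances to query — A: 6; B: 5.
Smallest is B with 5 mismatches.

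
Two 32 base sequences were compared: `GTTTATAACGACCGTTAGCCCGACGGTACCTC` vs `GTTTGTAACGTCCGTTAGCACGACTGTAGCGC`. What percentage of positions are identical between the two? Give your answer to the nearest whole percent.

81%

6 positions differ (5, 11, 20, 25, 29, 31), so 26 of 32 match: 26/32 = 81.25%.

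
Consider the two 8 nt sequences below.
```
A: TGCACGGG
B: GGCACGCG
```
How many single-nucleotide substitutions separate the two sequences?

2

Comparing position by position, 2 sites differ: 1 (T/G), 7 (G/C).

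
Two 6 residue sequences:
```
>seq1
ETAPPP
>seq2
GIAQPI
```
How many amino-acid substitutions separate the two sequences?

4

Comparing position by position, 4 positions differ: 1 (E/G), 2 (T/I), 4 (P/Q), 6 (P/I).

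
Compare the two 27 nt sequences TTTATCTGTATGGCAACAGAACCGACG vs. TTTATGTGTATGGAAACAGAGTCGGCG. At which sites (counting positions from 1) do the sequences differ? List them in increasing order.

Scanning 1-based: 6: C/G; 14: C/A; 21: A/G; 22: C/T; 25: A/G.

6, 14, 21, 22, 25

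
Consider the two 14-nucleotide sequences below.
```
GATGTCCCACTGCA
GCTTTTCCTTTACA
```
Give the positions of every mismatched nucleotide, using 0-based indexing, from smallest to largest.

Differences at position 1 (A→C), position 3 (G→T), position 5 (C→T), position 8 (A→T), position 9 (C→T), position 11 (G→A).

1, 3, 5, 8, 9, 11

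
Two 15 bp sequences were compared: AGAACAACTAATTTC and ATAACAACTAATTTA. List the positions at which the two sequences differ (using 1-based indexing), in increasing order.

2, 15

Scanning 1-based: 2: G/T; 15: C/A.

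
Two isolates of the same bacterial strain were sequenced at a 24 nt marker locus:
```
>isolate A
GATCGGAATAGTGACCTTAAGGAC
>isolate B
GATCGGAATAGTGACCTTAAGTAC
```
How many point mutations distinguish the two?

1

Comparing position by position, 1 position differs: 22 (G/T).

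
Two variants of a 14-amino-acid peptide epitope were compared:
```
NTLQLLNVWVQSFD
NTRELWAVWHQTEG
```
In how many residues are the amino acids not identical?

Comparing position by position, 8 residues differ: 3 (L/R), 4 (Q/E), 6 (L/W), 7 (N/A), 10 (V/H), 12 (S/T), 13 (F/E), 14 (D/G).

8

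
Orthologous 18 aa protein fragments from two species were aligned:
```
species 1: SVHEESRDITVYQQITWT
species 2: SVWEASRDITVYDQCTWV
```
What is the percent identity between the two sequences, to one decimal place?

72.2%

5 positions differ (3, 5, 13, 15, 18), so 13 of 18 match: 13/18 = 72.22%.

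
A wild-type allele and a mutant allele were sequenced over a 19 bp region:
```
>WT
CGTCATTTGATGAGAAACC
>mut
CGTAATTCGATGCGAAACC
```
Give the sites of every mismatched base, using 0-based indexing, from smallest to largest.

Scanning 0-based: 3: C/A; 7: T/C; 12: A/C.

3, 7, 12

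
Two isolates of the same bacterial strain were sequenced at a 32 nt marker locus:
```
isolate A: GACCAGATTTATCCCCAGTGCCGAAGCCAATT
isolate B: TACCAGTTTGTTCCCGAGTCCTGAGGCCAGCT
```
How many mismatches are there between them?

10

Comparing position by position, 10 positions differ: 1 (G/T), 7 (A/T), 10 (T/G), 11 (A/T), 16 (C/G), 20 (G/C), 22 (C/T), 25 (A/G), 30 (A/G), 31 (T/C).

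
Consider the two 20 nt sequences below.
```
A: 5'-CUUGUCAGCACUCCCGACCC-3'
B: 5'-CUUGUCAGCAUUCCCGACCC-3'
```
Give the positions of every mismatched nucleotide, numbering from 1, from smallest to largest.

Differences at position 11 (C→U).

11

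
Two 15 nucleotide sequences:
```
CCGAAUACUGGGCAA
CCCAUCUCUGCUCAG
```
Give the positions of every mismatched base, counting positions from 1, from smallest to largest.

3, 5, 6, 7, 11, 12, 15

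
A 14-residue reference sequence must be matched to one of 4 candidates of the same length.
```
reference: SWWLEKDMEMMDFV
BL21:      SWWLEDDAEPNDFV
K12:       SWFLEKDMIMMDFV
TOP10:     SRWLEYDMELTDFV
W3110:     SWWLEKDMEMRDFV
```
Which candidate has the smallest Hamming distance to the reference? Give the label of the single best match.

BL21 differs at 4 residues; K12 differs at 2 residues; TOP10 differs at 4 residues; W3110 differs at 1 residue. The closest is W3110.

W3110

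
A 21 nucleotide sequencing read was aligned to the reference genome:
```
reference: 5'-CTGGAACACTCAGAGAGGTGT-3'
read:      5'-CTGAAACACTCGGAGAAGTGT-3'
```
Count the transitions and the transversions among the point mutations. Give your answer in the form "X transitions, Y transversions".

3 transitions, 0 transversions

Transitions (purine↔purine or pyrimidine↔pyrimidine): 4 G→A, 12 A→G, 17 G→A.
Transversions (purine↔pyrimidine): none.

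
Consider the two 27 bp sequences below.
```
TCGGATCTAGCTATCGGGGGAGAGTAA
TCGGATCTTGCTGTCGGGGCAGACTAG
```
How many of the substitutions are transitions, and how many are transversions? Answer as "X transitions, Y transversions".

2 transitions, 3 transversions

Transitions (purine↔purine or pyrimidine↔pyrimidine): 13 A→G, 27 A→G.
Transversions (purine↔pyrimidine): 9 A→T, 20 G→C, 24 G→C.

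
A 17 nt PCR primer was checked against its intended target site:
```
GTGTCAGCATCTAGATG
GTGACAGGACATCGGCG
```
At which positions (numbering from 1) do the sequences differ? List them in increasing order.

4, 8, 10, 11, 13, 15, 16

Scanning 1-based: 4: T/A; 8: C/G; 10: T/C; 11: C/A; 13: A/C; 15: A/G; 16: T/C.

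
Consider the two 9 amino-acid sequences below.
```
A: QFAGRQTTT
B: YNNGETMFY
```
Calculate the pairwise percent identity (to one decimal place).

8 positions differ (1, 2, 3, 5, 6, 7, 8, 9), so 1 of 9 match: 1/9 = 11.11%.

11.1%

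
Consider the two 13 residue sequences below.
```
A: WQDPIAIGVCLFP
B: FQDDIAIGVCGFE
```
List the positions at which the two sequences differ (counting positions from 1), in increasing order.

1, 4, 11, 13

Scanning 1-based: 1: W/F; 4: P/D; 11: L/G; 13: P/E.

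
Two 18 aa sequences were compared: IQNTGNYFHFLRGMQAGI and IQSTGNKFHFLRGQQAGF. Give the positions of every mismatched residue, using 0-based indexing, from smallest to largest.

Differences at position 2 (N→S), position 6 (Y→K), position 13 (M→Q), position 17 (I→F).

2, 6, 13, 17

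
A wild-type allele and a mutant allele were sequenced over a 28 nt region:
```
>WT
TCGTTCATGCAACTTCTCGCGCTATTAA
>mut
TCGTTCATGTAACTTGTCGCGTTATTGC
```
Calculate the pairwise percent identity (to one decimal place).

82.1%

5 positions differ (10, 16, 22, 27, 28), so 23 of 28 match: 23/28 = 82.14%.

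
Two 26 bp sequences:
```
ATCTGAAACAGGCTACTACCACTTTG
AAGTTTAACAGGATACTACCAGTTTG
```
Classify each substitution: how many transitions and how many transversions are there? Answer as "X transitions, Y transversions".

Mismatches (1-based):
site 2: T→A (pyrimidine→purine, transversion)
site 3: C→G (pyrimidine→purine, transversion)
site 5: G→T (purine→pyrimidine, transversion)
site 6: A→T (purine→pyrimidine, transversion)
site 13: C→A (pyrimidine→purine, transversion)
site 22: C→G (pyrimidine→purine, transversion)

0 transitions, 6 transversions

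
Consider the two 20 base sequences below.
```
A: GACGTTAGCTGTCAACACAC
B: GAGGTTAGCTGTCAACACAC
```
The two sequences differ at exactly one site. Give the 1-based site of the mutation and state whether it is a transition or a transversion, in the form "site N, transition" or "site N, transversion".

Site 3 changes C→G. C is a pyrimidine and G is a purine, so this is a transversion.

site 3, transversion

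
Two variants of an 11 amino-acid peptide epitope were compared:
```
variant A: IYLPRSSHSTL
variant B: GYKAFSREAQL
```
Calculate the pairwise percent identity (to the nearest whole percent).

27%

Mismatches at positions 1, 3, 4, 5, 7, 8, 9, 10 (1-based): 8 of 11.
Identical positions: 3/11 = 27.27% → 27%.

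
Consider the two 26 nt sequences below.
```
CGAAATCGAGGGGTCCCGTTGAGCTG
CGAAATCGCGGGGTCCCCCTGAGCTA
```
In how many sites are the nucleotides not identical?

The sequences differ at sites 9, 18, 19, 26 (1-based) — 4 in total.

4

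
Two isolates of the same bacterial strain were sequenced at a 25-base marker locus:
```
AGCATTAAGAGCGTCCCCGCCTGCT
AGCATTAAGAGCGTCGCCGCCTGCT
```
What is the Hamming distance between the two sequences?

1

Comparing position by position, 1 base differs: 16 (C/G).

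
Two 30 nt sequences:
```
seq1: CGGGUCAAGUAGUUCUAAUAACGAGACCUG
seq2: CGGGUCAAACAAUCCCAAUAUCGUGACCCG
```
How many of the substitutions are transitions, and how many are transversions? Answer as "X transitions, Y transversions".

Mismatches (1-based):
site 9: G→A (purine→purine, transition)
site 10: U→C (pyrimidine→pyrimidine, transition)
site 12: G→A (purine→purine, transition)
site 14: U→C (pyrimidine→pyrimidine, transition)
site 16: U→C (pyrimidine→pyrimidine, transition)
site 21: A→U (purine→pyrimidine, transversion)
site 24: A→U (purine→pyrimidine, transversion)
site 29: U→C (pyrimidine→pyrimidine, transition)

6 transitions, 2 transversions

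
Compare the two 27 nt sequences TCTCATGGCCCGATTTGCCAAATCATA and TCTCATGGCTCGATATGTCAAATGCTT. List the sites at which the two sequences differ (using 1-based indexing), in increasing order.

10, 15, 18, 24, 25, 27

Differences at site 10 (C→T), site 15 (T→A), site 18 (C→T), site 24 (C→G), site 25 (A→C), site 27 (A→T).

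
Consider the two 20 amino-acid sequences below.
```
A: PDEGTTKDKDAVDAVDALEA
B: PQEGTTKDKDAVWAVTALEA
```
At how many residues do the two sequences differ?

3

Mismatches (1-based): residue 2: D→Q; residue 13: D→W; residue 16: D→T.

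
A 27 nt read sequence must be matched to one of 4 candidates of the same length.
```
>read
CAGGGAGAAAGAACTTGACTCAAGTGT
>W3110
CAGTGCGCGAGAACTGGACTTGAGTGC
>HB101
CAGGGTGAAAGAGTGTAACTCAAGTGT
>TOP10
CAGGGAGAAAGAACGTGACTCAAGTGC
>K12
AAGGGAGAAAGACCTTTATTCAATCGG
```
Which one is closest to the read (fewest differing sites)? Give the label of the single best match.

TOP10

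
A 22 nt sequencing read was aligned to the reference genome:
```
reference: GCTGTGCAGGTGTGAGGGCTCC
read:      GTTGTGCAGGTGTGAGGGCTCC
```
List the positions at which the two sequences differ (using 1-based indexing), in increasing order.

2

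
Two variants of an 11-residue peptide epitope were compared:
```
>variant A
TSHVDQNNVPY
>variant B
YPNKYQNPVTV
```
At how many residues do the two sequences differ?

The sequences differ at residues 1, 2, 3, 4, 5, 8, 10, 11 (1-based) — 8 in total.

8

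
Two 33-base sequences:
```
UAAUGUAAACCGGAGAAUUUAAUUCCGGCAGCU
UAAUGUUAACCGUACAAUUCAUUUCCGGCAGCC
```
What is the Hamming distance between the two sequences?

The sequences differ at bases 7, 13, 15, 20, 22, 33 (1-based) — 6 in total.

6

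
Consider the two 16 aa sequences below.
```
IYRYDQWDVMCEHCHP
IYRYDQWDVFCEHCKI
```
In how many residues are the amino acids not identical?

Mismatches (1-based): residue 10: M→F; residue 15: H→K; residue 16: P→I.

3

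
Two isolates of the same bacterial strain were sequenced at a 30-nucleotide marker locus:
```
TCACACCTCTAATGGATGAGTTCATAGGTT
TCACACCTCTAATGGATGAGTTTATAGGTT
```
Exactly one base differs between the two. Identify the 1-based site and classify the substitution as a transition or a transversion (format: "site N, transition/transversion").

site 23, transition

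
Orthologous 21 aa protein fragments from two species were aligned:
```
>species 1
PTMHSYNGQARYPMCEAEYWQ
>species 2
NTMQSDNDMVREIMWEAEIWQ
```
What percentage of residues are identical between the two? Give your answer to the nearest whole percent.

52%

10 positions differ (1, 4, 6, 8, 9, 10, 12, 13, 15, 19), so 11 of 21 match: 11/21 = 52.38%.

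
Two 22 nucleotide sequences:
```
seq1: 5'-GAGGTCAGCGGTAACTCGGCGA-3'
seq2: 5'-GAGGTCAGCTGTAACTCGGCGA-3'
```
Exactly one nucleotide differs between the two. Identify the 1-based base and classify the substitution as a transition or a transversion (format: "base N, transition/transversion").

Base 10 changes G→T. G is a purine and T is a pyrimidine, so this is a transversion.

base 10, transversion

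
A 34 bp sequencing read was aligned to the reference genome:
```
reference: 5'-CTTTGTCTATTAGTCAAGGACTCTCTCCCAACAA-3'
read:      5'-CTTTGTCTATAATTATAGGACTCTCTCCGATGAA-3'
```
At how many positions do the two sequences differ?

Mismatches (1-based): position 11: T→A; position 13: G→T; position 15: C→A; position 16: A→T; position 29: C→G; position 31: A→T; position 32: C→G.

7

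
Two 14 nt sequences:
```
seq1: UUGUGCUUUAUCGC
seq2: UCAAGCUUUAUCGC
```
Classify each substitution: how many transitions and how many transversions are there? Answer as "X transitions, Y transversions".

Mismatches (1-based):
base 2: U→C (pyrimidine→pyrimidine, transition)
base 3: G→A (purine→purine, transition)
base 4: U→A (pyrimidine→purine, transversion)

2 transitions, 1 transversion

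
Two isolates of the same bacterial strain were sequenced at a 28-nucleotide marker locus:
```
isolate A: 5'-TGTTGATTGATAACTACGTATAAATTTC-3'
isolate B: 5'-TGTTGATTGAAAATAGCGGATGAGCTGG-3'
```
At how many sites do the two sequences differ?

10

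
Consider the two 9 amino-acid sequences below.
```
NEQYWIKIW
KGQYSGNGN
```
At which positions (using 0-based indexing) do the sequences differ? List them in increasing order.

0, 1, 4, 5, 6, 7, 8

Differences at position 0 (N→K), position 1 (E→G), position 4 (W→S), position 5 (I→G), position 6 (K→N), position 7 (I→G), position 8 (W→N).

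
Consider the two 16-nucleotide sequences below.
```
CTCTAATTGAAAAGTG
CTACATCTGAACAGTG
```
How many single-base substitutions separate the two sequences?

5

Mismatches (1-based): site 3: C→A; site 4: T→C; site 6: A→T; site 7: T→C; site 12: A→C.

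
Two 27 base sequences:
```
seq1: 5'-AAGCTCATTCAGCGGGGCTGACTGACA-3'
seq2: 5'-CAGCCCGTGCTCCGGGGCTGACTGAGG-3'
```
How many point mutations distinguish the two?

8

The sequences differ at bases 1, 5, 7, 9, 11, 12, 26, 27 (1-based) — 8 in total.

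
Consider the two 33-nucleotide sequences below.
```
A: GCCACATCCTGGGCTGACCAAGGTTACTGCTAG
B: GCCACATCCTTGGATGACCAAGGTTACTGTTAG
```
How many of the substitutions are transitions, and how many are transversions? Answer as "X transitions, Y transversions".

1 transition, 2 transversions

Transitions (purine↔purine or pyrimidine↔pyrimidine): 30 C→T.
Transversions (purine↔pyrimidine): 11 G→T, 14 C→A.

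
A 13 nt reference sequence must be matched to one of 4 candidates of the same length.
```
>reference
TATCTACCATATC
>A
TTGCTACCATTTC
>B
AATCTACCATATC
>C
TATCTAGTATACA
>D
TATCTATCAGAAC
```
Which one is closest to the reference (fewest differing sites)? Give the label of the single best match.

Hamming distances to reference — A: 3; B: 1; C: 4; D: 3.
Smallest is B with 1 mismatch.

B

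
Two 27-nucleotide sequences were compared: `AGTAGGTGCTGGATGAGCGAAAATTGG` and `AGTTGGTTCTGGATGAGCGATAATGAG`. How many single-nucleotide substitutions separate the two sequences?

5

The sequences differ at sites 4, 8, 21, 25, 26 (1-based) — 5 in total.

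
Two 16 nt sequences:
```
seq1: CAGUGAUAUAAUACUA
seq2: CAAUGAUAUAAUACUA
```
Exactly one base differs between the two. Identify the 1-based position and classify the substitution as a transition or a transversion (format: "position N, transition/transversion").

Position 3 changes G→A. G is a purine and A is a purine, so this is a transition.

position 3, transition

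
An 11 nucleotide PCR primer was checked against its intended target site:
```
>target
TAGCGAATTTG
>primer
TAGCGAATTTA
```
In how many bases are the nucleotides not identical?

Mismatches (1-based): base 11: G→A.

1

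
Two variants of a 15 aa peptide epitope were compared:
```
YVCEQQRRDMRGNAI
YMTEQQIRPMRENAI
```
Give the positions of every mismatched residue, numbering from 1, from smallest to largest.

Scanning 1-based: 2: V/M; 3: C/T; 7: R/I; 9: D/P; 12: G/E.

2, 3, 7, 9, 12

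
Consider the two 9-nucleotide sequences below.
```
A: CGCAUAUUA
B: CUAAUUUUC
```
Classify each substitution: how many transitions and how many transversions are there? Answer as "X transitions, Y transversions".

Mismatches (1-based):
base 2: G→U (purine→pyrimidine, transversion)
base 3: C→A (pyrimidine→purine, transversion)
base 6: A→U (purine→pyrimidine, transversion)
base 9: A→C (purine→pyrimidine, transversion)

0 transitions, 4 transversions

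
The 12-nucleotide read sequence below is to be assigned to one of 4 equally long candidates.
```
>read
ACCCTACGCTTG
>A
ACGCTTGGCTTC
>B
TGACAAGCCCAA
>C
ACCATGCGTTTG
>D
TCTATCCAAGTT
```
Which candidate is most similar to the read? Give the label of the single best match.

Hamming distances to read — A: 4; B: 9; C: 3; D: 8.
Smallest is C with 3 mismatches.

C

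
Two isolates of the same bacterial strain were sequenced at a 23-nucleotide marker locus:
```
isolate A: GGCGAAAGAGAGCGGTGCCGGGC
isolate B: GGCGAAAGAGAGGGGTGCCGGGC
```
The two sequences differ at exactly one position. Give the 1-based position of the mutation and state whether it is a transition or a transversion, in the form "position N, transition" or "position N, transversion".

position 13, transversion

Position 13 changes C→G. C is a pyrimidine and G is a purine, so this is a transversion.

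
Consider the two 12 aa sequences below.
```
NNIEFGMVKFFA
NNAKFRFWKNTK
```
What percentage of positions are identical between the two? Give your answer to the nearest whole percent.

Mismatches at positions 3, 4, 6, 7, 8, 10, 11, 12 (1-based): 8 of 12.
Identical positions: 4/12 = 33.33% → 33%.

33%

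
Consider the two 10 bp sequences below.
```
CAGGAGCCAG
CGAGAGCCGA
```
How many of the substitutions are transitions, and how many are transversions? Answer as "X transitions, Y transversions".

4 transitions, 0 transversions

Transitions (purine↔purine or pyrimidine↔pyrimidine): 2 A→G, 3 G→A, 9 A→G, 10 G→A.
Transversions (purine↔pyrimidine): none.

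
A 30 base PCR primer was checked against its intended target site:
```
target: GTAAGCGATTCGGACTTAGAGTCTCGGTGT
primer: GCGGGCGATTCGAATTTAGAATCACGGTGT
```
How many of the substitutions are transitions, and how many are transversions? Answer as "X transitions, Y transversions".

6 transitions, 1 transversion

Transitions (purine↔purine or pyrimidine↔pyrimidine): 2 T→C, 3 A→G, 4 A→G, 13 G→A, 15 C→T, 21 G→A.
Transversions (purine↔pyrimidine): 24 T→A.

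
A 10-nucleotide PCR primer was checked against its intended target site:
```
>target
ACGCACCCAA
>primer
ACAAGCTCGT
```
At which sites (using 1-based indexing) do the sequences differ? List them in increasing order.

3, 4, 5, 7, 9, 10

Differences at site 3 (G→A), site 4 (C→A), site 5 (A→G), site 7 (C→T), site 9 (A→G), site 10 (A→T).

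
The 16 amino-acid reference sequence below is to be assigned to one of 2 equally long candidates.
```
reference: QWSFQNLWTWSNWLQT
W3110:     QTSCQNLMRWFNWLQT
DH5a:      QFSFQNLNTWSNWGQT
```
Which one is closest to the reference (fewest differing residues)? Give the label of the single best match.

W3110 differs at 5 residues; DH5a differs at 3 residues. The closest is DH5a.

DH5a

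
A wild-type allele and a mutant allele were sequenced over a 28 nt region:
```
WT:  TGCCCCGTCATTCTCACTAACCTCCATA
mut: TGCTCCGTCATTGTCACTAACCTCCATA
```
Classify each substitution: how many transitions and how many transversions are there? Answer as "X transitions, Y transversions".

1 transition, 1 transversion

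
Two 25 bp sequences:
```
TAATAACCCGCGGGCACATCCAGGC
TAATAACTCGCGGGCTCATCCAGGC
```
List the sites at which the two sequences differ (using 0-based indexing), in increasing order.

Differences at site 7 (C→T), site 15 (A→T).

7, 15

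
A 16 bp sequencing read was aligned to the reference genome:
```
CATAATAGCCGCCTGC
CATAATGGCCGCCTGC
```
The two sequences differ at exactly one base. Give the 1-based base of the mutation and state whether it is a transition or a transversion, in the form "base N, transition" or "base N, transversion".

Base 7 changes A→G. A is a purine and G is a purine, so this is a transition.

base 7, transition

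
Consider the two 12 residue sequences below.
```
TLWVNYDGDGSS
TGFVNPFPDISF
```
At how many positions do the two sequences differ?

7

Comparing position by position, 7 positions differ: 2 (L/G), 3 (W/F), 6 (Y/P), 7 (D/F), 8 (G/P), 10 (G/I), 12 (S/F).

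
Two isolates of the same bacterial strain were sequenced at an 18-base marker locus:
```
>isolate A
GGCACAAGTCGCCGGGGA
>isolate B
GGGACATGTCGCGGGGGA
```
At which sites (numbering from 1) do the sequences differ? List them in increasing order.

Scanning 1-based: 3: C/G; 7: A/T; 13: C/G.

3, 7, 13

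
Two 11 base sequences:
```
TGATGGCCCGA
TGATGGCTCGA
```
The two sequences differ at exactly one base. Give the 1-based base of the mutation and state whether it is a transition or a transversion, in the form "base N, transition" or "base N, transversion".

base 8, transition

The sequences differ only at base 8: C→T (pyrimidine→pyrimidine), a transition.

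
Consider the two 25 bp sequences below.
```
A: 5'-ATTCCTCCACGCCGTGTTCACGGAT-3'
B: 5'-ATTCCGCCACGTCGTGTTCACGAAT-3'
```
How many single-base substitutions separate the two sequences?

3

The sequences differ at positions 6, 12, 23 (1-based) — 3 in total.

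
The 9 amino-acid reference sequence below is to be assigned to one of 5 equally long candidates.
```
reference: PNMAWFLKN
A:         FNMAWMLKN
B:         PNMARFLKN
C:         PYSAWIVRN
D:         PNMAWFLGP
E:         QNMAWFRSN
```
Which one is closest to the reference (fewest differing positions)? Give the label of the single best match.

B

A differs at 2 positions; B differs at 1 position; C differs at 5 positions; D differs at 2 positions; E differs at 3 positions. The closest is B.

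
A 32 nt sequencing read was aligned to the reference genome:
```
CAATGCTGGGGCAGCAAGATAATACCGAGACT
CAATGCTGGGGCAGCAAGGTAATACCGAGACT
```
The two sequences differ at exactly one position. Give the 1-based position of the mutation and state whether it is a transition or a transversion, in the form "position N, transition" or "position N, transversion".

position 19, transition

The sequences differ only at position 19: A→G (purine→purine), a transition.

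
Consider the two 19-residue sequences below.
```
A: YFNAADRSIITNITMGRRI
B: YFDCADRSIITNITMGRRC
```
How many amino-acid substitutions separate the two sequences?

3

Comparing position by position, 3 residues differ: 3 (N/D), 4 (A/C), 19 (I/C).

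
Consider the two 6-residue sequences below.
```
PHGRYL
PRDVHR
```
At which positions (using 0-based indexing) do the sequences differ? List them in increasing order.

1, 2, 3, 4, 5

Scanning 0-based: 1: H/R; 2: G/D; 3: R/V; 4: Y/H; 5: L/R.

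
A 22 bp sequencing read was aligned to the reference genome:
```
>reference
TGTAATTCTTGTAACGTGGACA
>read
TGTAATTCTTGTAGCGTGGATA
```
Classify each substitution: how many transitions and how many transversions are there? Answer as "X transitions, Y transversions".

2 transitions, 0 transversions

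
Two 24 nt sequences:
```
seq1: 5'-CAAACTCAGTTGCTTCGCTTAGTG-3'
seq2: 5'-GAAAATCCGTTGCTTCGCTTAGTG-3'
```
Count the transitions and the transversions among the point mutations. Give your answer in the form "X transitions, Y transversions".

0 transitions, 3 transversions

Transitions (purine↔purine or pyrimidine↔pyrimidine): none.
Transversions (purine↔pyrimidine): 1 C→G, 5 C→A, 8 A→C.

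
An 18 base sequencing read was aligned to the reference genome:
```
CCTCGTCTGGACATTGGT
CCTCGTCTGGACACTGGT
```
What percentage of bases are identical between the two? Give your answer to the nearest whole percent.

1 position differs (14), so 17 of 18 match: 17/18 = 94.44%.

94%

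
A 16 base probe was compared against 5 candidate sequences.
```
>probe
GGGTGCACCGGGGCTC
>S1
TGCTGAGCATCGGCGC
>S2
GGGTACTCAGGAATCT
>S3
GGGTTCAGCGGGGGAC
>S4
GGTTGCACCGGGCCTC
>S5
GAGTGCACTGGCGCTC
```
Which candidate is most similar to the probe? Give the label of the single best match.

S4

S1 differs at 8 positions; S2 differs at 8 positions; S3 differs at 4 positions; S4 differs at 2 positions; S5 differs at 3 positions. The closest is S4.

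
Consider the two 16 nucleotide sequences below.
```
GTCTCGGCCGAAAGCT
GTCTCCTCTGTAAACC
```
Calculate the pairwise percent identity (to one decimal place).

62.5%

Mismatches at positions 6, 7, 9, 11, 14, 16 (1-based): 6 of 16.
Identical positions: 10/16 = 62.5% → 62.5%.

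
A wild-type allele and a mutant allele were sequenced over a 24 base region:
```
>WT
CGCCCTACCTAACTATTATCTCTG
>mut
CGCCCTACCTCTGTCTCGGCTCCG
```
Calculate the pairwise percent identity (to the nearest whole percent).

8 positions differ (11, 12, 13, 15, 17, 18, 19, 23), so 16 of 24 match: 16/24 = 66.67%.

67%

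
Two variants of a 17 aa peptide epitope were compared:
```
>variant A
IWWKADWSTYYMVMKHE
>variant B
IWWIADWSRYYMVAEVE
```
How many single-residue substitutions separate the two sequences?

Mismatches (1-based): residue 4: K→I; residue 9: T→R; residue 14: M→A; residue 15: K→E; residue 16: H→V.

5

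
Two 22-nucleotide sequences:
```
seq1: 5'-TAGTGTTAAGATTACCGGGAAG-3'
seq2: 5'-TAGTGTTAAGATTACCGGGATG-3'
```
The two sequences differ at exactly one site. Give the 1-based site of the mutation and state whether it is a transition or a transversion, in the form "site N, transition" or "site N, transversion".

Site 21 changes A→T. A is a purine and T is a pyrimidine, so this is a transversion.

site 21, transversion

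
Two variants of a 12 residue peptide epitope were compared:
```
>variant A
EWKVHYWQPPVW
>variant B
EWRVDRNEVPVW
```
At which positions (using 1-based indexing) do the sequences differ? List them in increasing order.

3, 5, 6, 7, 8, 9

Differences at position 3 (K→R), position 5 (H→D), position 6 (Y→R), position 7 (W→N), position 8 (Q→E), position 9 (P→V).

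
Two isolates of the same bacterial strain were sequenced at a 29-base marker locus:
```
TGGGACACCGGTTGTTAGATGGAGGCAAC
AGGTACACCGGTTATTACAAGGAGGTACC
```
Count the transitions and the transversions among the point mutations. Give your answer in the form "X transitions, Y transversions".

2 transitions, 5 transversions

Transitions (purine↔purine or pyrimidine↔pyrimidine): 14 G→A, 26 C→T.
Transversions (purine↔pyrimidine): 1 T→A, 4 G→T, 18 G→C, 20 T→A, 28 A→C.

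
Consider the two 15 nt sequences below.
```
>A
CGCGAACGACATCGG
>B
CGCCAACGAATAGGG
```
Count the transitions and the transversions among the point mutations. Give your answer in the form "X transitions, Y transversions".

0 transitions, 5 transversions

Mismatches (1-based):
site 4: G→C (purine→pyrimidine, transversion)
site 10: C→A (pyrimidine→purine, transversion)
site 11: A→T (purine→pyrimidine, transversion)
site 12: T→A (pyrimidine→purine, transversion)
site 13: C→G (pyrimidine→purine, transversion)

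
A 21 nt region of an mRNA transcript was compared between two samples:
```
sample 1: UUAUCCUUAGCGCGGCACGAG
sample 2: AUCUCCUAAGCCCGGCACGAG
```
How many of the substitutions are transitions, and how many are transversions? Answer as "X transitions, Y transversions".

Mismatches (1-based):
base 1: U→A (pyrimidine→purine, transversion)
base 3: A→C (purine→pyrimidine, transversion)
base 8: U→A (pyrimidine→purine, transversion)
base 12: G→C (purine→pyrimidine, transversion)

0 transitions, 4 transversions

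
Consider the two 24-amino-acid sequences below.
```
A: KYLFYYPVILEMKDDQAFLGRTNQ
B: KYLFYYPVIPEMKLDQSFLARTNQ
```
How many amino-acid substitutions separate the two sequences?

4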